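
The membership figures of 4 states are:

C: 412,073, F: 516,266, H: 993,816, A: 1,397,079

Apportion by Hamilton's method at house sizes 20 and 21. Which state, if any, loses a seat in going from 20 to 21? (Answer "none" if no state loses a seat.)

none

At 20 seats: C 3, F 3, H 6, A 8.
At 21 seats: C 3, F 3, H 6, A 9.
No state's allocation decreased.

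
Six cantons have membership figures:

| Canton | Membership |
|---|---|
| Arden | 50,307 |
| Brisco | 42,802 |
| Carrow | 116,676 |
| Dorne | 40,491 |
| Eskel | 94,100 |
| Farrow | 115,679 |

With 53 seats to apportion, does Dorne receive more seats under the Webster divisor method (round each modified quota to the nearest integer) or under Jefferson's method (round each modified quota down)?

Webster: Arden 6, Brisco 5, Carrow 13, Dorne 5, Eskel 11, Farrow 13.
Jefferson: Arden 6, Brisco 5, Carrow 14, Dorne 4, Eskel 11, Farrow 13.
Dorne gets 5 under Webster and 4 under Jefferson.

Webster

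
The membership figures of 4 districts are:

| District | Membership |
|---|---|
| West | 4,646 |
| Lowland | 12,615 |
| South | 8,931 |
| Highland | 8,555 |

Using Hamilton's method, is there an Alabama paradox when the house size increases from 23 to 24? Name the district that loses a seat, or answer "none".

At 23 seats: West 3, Lowland 8, South 6, Highland 6.
At 24 seats: West 3, Lowland 9, South 6, Highland 6.
No district's allocation decreased.

none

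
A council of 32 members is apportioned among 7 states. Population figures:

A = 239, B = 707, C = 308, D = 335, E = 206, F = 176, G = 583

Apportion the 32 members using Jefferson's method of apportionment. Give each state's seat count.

Standard divisor 2554/32 ≈ 79.812; standard quotas: A 2.995, B 8.858, C 3.859, D 4.197, E 2.581, F 2.205, G 7.305.
Rounding down gives 2, 8, 3, 4, 2, 2, 7 = 28 seats, so the divisor must be adjusted.
With modified divisor 72: modified quotas A 3.319, B 9.819, C 4.278, D 4.653, E 2.861, F 2.444, G 8.097.
Rounding down: A 3, B 9, C 4, D 4, E 2, F 2, G 8 (total 32).

A 3; B 9; C 4; D 4; E 2; F 2; G 8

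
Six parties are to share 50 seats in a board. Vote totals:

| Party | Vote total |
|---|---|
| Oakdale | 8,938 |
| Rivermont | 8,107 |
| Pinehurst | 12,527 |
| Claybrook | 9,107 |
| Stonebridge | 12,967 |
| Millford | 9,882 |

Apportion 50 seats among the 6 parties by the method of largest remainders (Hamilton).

Oakdale 7; Rivermont 7; Pinehurst 10; Claybrook 7; Stonebridge 11; Millford 8

Standard divisor: 61528 ÷ 50 ≈ 1230.56.
Standard quotas: Oakdale 7.2634, Rivermont 6.5881, Pinehurst 10.1799, Claybrook 7.4007, Stonebridge 10.5375, Millford 8.0305.
Lower quotas: Oakdale 7, Rivermont 6, Pinehurst 10, Claybrook 7, Stonebridge 10, Millford 8 (sum 48, leaving 2 seats).
Remainders in descending order: Rivermont 0.5881, Stonebridge 0.5375, Claybrook 0.4007, Oakdale 0.2634, Pinehurst 0.1799, Millford 0.0305.
The surplus seats go to Rivermont, Stonebridge.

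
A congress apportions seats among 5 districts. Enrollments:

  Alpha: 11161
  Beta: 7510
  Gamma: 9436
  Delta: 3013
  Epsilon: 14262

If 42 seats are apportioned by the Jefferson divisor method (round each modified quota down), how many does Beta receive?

7

Standard divisor 45382/42 ≈ 1080.524; standard quotas: Alpha 10.329, Beta 6.950, Gamma 8.733, Delta 2.788, Epsilon 13.199.
Rounding down gives 10, 6, 8, 2, 13 = 39 seats, so the divisor must be adjusted.
With modified divisor 1017: modified quotas Alpha 10.974, Beta 7.384, Gamma 9.278, Delta 2.963, Epsilon 14.024.
Rounding down: Alpha 10, Beta 7, Gamma 9, Delta 2, Epsilon 14 (total 42).
Beta receives 7.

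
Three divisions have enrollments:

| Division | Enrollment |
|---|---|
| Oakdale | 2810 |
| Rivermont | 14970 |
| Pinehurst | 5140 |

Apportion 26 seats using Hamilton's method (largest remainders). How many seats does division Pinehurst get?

Standard divisor: 22920 ÷ 26 ≈ 881.538.
Standard quotas: Oakdale 3.1876, Rivermont 16.9817, Pinehurst 5.8307.
Lower quotas: Oakdale 3, Rivermont 16, Pinehurst 5 (sum 24, leaving 2 seats).
Remainders in descending order: Rivermont 0.9817, Pinehurst 0.8307, Oakdale 0.1876.
The surplus seats go to Rivermont, Pinehurst.
Pinehurst receives 6.

6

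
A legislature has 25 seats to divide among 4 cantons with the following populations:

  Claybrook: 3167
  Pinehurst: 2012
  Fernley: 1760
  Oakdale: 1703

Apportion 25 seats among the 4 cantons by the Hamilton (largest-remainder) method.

Claybrook: 9, Pinehurst: 6, Fernley: 5, Oakdale: 5

Total 8642; standard divisor 8642/25 ≈ 345.68.
Standard quotas: Claybrook 9.162, Pinehurst 5.820, Fernley 5.091, Oakdale 4.927.
Lower quotas: Claybrook 9, Pinehurst 5, Fernley 5, Oakdale 4 (sum 23, leaving 2 seats).
Remainders in descending order: Oakdale 0.927, Pinehurst 0.820, Claybrook 0.162, Fernley 0.091.
The surplus seats go to Oakdale, Pinehurst.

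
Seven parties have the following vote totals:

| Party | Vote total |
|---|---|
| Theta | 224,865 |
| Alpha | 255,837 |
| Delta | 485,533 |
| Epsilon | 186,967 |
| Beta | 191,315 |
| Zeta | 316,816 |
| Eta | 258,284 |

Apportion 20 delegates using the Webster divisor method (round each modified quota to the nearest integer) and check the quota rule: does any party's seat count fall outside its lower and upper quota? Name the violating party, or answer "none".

Standard quotas: Theta 2.343, Alpha 2.666, Delta 5.059, Epsilon 1.948, Beta 1.993, Zeta 3.301, Eta 2.691.
Webster allocation: Theta 2, Alpha 3, Delta 5, Epsilon 2, Beta 2, Zeta 3, Eta 3.
Every allocation lies between the lower and upper quota.

none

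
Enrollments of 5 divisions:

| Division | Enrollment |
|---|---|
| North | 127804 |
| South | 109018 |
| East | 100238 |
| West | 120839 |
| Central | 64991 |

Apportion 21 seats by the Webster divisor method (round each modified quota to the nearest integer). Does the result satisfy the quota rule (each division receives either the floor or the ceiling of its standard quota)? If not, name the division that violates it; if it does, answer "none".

none

Standard quotas: North 5.133, South 4.378, East 4.026, West 4.853, Central 2.610.
Webster allocation: North 5, South 4, East 4, West 5, Central 3.
Every allocation lies between the lower and upper quota.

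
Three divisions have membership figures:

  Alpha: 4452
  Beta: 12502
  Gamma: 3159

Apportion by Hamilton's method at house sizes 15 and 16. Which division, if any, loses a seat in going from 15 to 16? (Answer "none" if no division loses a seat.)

Gamma

At 15 seats: Alpha 3, Beta 9, Gamma 3.
At 16 seats: Alpha 4, Beta 10, Gamma 2.
Gamma drops from 3 to 2.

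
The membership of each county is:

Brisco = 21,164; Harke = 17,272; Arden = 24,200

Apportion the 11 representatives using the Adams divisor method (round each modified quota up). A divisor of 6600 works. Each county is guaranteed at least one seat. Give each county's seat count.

With modified divisor 6600: modified quotas Brisco 3.207, Harke 2.617, Arden 3.667.
Rounding up: Brisco 4, Harke 3, Arden 4 (total 11).

Brisco: 4; Harke: 3; Arden: 4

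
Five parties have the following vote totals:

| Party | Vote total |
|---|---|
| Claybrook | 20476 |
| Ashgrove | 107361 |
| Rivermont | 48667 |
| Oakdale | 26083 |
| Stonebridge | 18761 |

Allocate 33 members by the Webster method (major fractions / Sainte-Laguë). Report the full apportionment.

Claybrook 3, Ashgrove 16, Rivermont 7, Oakdale 4, Stonebridge 3

Standard divisor 221348/33 ≈ 6707.515; standard quotas: Claybrook 3.053, Ashgrove 16.006, Rivermont 7.256, Oakdale 3.889, Stonebridge 2.797.
Rounding to the nearest integer gives Claybrook 3, Ashgrove 16, Rivermont 7, Oakdale 4, Stonebridge 3 — total 33, matching the house size, so no adjustment is needed.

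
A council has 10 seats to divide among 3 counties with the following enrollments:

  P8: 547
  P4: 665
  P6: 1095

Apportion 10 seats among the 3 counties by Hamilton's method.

P8 2, P4 3, P6 5

Total 2307; standard divisor 2307/10 ≈ 230.7.
Standard quotas: P8 2.371, P4 2.883, P6 4.746.
Lower quotas: P8 2, P4 2, P6 4 (sum 8, leaving 2 seats).
Remainders in descending order: P4 0.883, P6 0.746, P8 0.371.
The surplus seats go to P4, P6.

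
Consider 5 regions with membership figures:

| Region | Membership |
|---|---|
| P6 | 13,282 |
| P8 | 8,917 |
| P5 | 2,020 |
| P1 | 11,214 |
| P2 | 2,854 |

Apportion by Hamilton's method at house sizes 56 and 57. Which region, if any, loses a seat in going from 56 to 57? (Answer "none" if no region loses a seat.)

At 56 seats: P6 20, P8 13, P5 3, P1 16, P2 4.
At 57 seats: P6 20, P8 13, P5 3, P1 17, P2 4.
No region's allocation decreased.

none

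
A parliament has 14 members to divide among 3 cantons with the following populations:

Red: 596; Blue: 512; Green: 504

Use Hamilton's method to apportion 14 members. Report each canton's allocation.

Total 1612; standard divisor 1612/14 ≈ 115.143.
Standard quotas: Red 5.176, Blue 4.447, Green 4.377.
Lower quotas: Red 5, Blue 4, Green 4 (sum 13, leaving 1 seat).
Remainders in descending order: Blue 0.447, Green 0.377, Red 0.176.
The surplus seat goes to Blue.

Red 5, Blue 5, Green 4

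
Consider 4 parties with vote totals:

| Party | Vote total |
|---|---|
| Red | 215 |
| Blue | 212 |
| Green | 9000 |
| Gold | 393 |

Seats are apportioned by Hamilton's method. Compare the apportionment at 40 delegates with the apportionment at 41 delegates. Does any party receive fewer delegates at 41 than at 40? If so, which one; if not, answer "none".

At 40 seats: Red 1, Blue 1, Green 37, Gold 1.
At 41 seats: Red 1, Blue 1, Green 37, Gold 2.
No party's allocation decreased.

none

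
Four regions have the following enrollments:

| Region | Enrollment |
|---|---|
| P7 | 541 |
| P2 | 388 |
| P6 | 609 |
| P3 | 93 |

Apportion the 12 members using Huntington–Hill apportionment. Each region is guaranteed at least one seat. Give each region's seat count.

P7 4, P2 3, P6 4, P3 1

With divisor 146: modified quotas P7 3.705, P2 2.658, P6 4.171, P3 0.637.
Geometric-mean thresholds: P7 √(3·4)=3.464, P2 √(2·3)=2.449, P6 √(4·5)=4.472, P3 (min 1).
Each quota rounded against its threshold gives P7 4, P2 3, P6 4, P3 1 (total 12).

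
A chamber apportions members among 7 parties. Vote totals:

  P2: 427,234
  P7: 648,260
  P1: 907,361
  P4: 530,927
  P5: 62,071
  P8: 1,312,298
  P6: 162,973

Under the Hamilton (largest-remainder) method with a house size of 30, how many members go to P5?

Standard divisor: 4051124 ÷ 30 ≈ 135037.467.
Standard quotas: P2 3.1638, P7 4.8006, P1 6.7193, P4 3.9317, P5 0.4597, P8 9.7180, P6 1.2069.
Lower quotas: P2 3, P7 4, P1 6, P4 3, P5 0, P8 9, P6 1 (sum 26, leaving 4 seats).
Remainders in descending order: P4 0.9317, P7 0.8006, P1 0.7193, P8 0.7180, P5 0.4597, P6 0.2069, P2 0.1638.
Largest remainders: P4, P7, P1, P8 receive the extra seats.
P5 receives 0.

0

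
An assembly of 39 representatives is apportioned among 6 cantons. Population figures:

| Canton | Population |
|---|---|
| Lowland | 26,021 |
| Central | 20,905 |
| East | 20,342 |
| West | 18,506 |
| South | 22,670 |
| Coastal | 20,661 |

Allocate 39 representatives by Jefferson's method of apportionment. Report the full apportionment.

Lowland=8; Central=6; East=6; West=6; South=7; Coastal=6

Standard divisor 129105/39 ≈ 3310.385; standard quotas: Lowland 7.860, Central 6.315, East 6.145, West 5.590, South 6.848, Coastal 6.241.
Rounding down gives 7, 6, 6, 5, 6, 6 = 36 seats, so the divisor must be adjusted.
With modified divisor 3000: modified quotas Lowland 8.674, Central 6.968, East 6.781, West 6.169, South 7.557, Coastal 6.887.
Rounding down: Lowland 8, Central 6, East 6, West 6, South 7, Coastal 6 (total 39).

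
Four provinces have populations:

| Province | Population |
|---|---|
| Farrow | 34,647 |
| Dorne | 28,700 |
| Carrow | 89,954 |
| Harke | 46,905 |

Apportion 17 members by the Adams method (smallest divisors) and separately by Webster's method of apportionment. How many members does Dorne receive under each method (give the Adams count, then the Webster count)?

3 and 2

Adams: Farrow 3, Dorne 3, Carrow 7, Harke 4.
Webster: Farrow 3, Dorne 2, Carrow 8, Harke 4.
Dorne gets 3 under Adams and 2 under Webster.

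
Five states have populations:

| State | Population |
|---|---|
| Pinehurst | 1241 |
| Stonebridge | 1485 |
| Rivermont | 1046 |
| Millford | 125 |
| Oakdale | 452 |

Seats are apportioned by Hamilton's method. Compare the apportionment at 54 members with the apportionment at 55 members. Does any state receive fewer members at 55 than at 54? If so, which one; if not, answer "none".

Millford

At 54 seats: Pinehurst 15, Stonebridge 18, Rivermont 13, Millford 2, Oakdale 6.
At 55 seats: Pinehurst 16, Stonebridge 19, Rivermont 13, Millford 1, Oakdale 6.
Millford drops from 2 to 1.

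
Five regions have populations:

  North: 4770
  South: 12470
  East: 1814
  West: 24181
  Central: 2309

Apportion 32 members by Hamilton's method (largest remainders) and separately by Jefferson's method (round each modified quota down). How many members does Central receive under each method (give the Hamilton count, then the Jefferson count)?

Hamilton: North 3, South 9, East 1, West 17, Central 2.
Jefferson: North 3, South 9, East 1, West 18, Central 1.
Central gets 2 under Hamilton and 1 under Jefferson.

2 and 1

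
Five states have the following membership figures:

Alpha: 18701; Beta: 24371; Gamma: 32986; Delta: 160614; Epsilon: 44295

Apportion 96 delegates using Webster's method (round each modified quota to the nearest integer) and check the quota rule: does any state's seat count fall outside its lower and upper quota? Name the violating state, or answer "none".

Delta

Standard quotas: Alpha 6.390, Beta 8.327, Gamma 11.271, Delta 54.878, Epsilon 15.135.
Webster allocation: Alpha 6, Beta 8, Gamma 11, Delta 56, Epsilon 15.
Delta has quota 54.878 (lower 54, upper 55) but receives 56 — outside the quota interval.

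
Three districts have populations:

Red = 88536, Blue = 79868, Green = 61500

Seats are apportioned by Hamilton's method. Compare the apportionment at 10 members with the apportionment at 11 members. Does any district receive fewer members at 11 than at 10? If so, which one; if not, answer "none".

none

At 10 seats: Red 4, Blue 3, Green 3.
At 11 seats: Red 4, Blue 4, Green 3.
No district's allocation decreased.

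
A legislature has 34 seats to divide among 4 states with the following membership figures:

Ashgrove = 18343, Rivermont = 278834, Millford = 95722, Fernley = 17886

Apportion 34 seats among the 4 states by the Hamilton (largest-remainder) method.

Ashgrove: 2, Rivermont: 23, Millford: 8, Fernley: 1

Total 410785; standard divisor 410785/34 ≈ 12081.912.
Standard quotas: Ashgrove 1.5182, Rivermont 23.0786, Millford 7.9228, Fernley 1.4804.
Lower quotas: Ashgrove 1, Rivermont 23, Millford 7, Fernley 1 (sum 32, leaving 2 seats).
Remainders in descending order: Millford 0.9228, Ashgrove 0.5182, Fernley 0.4804, Rivermont 0.0786.
The surplus seats go to Millford, Ashgrove.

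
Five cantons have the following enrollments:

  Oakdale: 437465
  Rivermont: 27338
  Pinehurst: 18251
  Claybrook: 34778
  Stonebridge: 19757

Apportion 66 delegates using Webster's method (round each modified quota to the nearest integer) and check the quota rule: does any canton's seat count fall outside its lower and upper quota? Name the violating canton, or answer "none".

Standard quotas: Oakdale 53.708, Rivermont 3.356, Pinehurst 2.241, Claybrook 4.270, Stonebridge 2.426.
Webster allocation: Oakdale 55, Rivermont 3, Pinehurst 2, Claybrook 4, Stonebridge 2.
Oakdale has quota 53.708 (lower 53, upper 54) but receives 55 — outside the quota interval.

Oakdale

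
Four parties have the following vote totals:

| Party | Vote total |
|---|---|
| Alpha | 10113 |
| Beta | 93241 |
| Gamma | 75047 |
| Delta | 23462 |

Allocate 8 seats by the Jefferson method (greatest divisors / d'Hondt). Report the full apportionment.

Standard divisor 201863/8 ≈ 25232.875; standard quotas: Alpha 0.401, Beta 3.695, Gamma 2.974, Delta 0.930.
Rounding down gives 0, 3, 2, 0 = 5 seats, so the divisor must be adjusted.
With modified divisor 21000: modified quotas Alpha 0.482, Beta 4.440, Gamma 3.574, Delta 1.117.
Rounding down: Alpha 0, Beta 4, Gamma 3, Delta 1 (total 8).

Alpha 0, Beta 4, Gamma 3, Delta 1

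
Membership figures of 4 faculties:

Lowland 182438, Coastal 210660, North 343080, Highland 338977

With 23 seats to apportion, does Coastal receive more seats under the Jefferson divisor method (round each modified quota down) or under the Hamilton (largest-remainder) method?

Jefferson: Lowland 4, Coastal 4, North 8, Highland 7.
Hamilton: Lowland 4, Coastal 5, North 7, Highland 7.
Coastal gets 4 under Jefferson and 5 under Hamilton.

Hamilton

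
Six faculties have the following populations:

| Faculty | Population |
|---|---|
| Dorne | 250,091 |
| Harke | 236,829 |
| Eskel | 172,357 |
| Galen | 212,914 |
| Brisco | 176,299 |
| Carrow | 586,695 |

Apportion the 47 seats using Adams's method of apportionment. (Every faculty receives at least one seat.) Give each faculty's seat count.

Dorne 7, Harke 7, Eskel 5, Galen 6, Brisco 5, Carrow 17

Standard divisor 1635185/47 ≈ 34791.17; standard quotas: Dorne 7.188, Harke 6.807, Eskel 4.954, Galen 6.120, Brisco 5.067, Carrow 16.863.
Rounding up gives 8, 7, 5, 7, 6, 17 = 50 seats, so the divisor must be adjusted.
With modified divisor 36200: modified quotas Dorne 6.909, Harke 6.542, Eskel 4.761, Galen 5.882, Brisco 4.870, Carrow 16.207.
Rounding up: Dorne 7, Harke 7, Eskel 5, Galen 6, Brisco 5, Carrow 17 (total 47).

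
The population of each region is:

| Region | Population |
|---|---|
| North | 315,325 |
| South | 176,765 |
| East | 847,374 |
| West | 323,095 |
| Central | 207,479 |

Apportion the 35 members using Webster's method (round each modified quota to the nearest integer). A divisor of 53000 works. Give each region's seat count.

With modified divisor 53000: modified quotas North 5.950, South 3.335, East 15.988, West 6.096, Central 3.915.
Rounding to the nearest integer: North 6, South 3, East 16, West 6, Central 4 (total 35).

North: 6; South: 3; East: 16; West: 6; Central: 4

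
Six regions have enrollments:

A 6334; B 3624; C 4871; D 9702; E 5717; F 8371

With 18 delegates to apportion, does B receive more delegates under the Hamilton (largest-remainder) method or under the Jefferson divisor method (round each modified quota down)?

Hamilton: A 3, B 2, C 2, D 4, E 3, F 4.
Jefferson: A 3, B 1, C 2, D 5, E 3, F 4.
B gets 2 under Hamilton and 1 under Jefferson.

Hamilton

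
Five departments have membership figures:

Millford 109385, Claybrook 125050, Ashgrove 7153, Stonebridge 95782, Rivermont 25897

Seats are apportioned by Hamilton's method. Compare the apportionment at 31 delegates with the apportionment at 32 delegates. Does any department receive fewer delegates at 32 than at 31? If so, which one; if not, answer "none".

none

At 31 seats: Millford 9, Claybrook 11, Ashgrove 1, Stonebridge 8, Rivermont 2.
At 32 seats: Millford 10, Claybrook 11, Ashgrove 1, Stonebridge 8, Rivermont 2.
No department's allocation decreased.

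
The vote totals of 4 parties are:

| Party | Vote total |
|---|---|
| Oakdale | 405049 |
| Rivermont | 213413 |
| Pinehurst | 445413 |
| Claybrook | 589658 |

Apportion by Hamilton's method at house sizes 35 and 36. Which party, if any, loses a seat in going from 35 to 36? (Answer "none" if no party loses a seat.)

Rivermont

At 35 seats: Oakdale 9, Rivermont 5, Pinehurst 9, Claybrook 12.
At 36 seats: Oakdale 9, Rivermont 4, Pinehurst 10, Claybrook 13.
Rivermont drops from 5 to 4.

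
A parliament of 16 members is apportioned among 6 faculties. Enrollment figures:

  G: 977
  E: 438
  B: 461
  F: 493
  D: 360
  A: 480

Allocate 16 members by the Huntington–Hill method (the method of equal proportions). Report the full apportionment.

G 5, E 2, B 2, F 3, D 2, A 2

With divisor 199: modified quotas G 4.910, E 2.201, B 2.317, F 2.477, D 1.809, A 2.412.
Geometric-mean thresholds: G √(4·5)=4.472, E √(2·3)=2.449, B √(2·3)=2.449, F √(2·3)=2.449, D √(1·2)=1.414, A √(2·3)=2.449.
Each quota rounded against its threshold gives G 5, E 2, B 2, F 3, D 2, A 2 (total 16).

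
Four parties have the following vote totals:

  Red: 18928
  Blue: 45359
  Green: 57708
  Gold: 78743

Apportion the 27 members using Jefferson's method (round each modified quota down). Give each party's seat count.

Red 2; Blue 6; Green 8; Gold 11

Standard divisor 200738/27 ≈ 7434.741; standard quotas: Red 2.546, Blue 6.101, Green 7.762, Gold 10.591.
Rounding down gives 2, 6, 7, 10 = 25 seats, so the divisor must be adjusted.
With modified divisor 6900: modified quotas Red 2.743, Blue 6.574, Green 8.363, Gold 11.412.
Rounding down: Red 2, Blue 6, Green 8, Gold 11 (total 27).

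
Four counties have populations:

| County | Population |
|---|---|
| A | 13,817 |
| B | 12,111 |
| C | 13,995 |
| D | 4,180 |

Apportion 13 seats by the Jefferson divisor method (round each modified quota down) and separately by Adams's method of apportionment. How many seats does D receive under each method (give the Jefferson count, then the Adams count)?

Jefferson: A 4, B 4, C 4, D 1.
Adams: A 4, B 3, C 4, D 2.
D gets 1 under Jefferson and 2 under Adams.

1 and 2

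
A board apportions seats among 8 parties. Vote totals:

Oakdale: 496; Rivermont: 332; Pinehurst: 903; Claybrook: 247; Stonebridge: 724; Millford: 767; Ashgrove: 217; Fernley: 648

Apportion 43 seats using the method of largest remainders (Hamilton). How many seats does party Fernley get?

6

The standard divisor is 4334/43 ≈ 100.791.
Standard quotas: Oakdale 4.921, Rivermont 3.294, Pinehurst 8.959, Claybrook 2.451, Stonebridge 7.183, Millford 7.610, Ashgrove 2.153, Fernley 6.429.
Lower quotas: Oakdale 4, Rivermont 3, Pinehurst 8, Claybrook 2, Stonebridge 7, Millford 7, Ashgrove 2, Fernley 6 (sum 39, leaving 4 seats).
Remainders in descending order: Pinehurst 0.959, Oakdale 0.921, Millford 0.610, Claybrook 0.451, Fernley 0.429, Rivermont 0.294, Stonebridge 0.183, Ashgrove 0.153.
The surplus seats go to Pinehurst, Oakdale, Millford, Claybrook.
Fernley receives 6.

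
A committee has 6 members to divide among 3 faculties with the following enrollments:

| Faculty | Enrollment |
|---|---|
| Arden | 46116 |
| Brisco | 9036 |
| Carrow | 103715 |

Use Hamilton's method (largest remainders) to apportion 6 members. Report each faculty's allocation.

Arden=2, Brisco=0, Carrow=4

Total 158867; standard divisor 158867/6 ≈ 26477.833.
Standard quotas: Arden 1.7417, Brisco 0.3413, Carrow 3.9171.
Lower quotas: Arden 1, Brisco 0, Carrow 3 (sum 4, leaving 2 seats).
Remainders in descending order: Carrow 0.9171, Arden 0.7417, Brisco 0.3413.
The surplus seats go to Carrow, Arden.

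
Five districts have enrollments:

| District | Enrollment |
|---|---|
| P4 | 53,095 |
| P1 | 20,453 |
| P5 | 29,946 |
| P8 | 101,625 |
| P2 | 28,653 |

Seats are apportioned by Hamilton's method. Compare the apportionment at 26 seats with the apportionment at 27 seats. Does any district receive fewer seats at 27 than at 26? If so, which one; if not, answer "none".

At 26 seats: P4 6, P1 2, P5 4, P8 11, P2 3.
At 27 seats: P4 6, P1 2, P5 4, P8 12, P2 3.
No district's allocation decreased.

none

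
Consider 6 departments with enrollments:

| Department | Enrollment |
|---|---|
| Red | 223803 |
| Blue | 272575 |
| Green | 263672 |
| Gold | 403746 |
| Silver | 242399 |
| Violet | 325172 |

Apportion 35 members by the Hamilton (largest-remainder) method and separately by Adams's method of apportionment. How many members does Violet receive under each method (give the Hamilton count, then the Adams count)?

7 and 6

Hamilton: Red 5, Blue 5, Green 5, Gold 8, Silver 5, Violet 7.
Adams: Red 5, Blue 6, Green 5, Gold 8, Silver 5, Violet 6.
Violet gets 7 under Hamilton and 6 under Adams.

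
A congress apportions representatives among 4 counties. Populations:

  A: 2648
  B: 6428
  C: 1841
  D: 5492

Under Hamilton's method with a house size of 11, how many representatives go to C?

1

The standard divisor is 16409/11 ≈ 1491.727.
Standard quotas: A 1.7751, B 4.3091, C 1.2341, D 3.6816.
Lower quotas: A 1, B 4, C 1, D 3 (sum 9, leaving 2 seats).
Remainders in descending order: A 0.7751, D 0.6816, B 0.3091, C 0.2341.
Largest remainders: A, D receive the extra seats.
C receives 1.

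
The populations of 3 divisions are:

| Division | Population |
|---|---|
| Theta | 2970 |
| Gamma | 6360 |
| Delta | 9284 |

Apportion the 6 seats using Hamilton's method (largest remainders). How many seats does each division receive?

Theta=1, Gamma=2, Delta=3

The standard divisor is 18614/6 ≈ 3102.333.
Standard quotas: Theta 0.9573, Gamma 2.0501, Delta 2.9926.
Lower quotas: Theta 0, Gamma 2, Delta 2 (sum 4, leaving 2 seats).
Remainders in descending order: Delta 0.9926, Theta 0.9573, Gamma 0.0501.
Largest remainders: Delta, Theta receive the extra seats.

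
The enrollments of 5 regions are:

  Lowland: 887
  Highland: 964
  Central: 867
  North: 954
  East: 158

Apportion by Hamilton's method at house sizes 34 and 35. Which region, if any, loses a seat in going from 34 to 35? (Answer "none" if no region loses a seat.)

none

At 34 seats: Lowland 8, Highland 9, Central 8, North 8, East 1.
At 35 seats: Lowland 8, Highland 9, Central 8, North 9, East 1.
No region's allocation decreased.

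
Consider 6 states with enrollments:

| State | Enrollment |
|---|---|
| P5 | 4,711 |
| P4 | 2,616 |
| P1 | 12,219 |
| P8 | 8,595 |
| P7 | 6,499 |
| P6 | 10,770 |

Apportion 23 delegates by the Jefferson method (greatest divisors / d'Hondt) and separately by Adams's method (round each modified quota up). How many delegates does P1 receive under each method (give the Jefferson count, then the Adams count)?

7 and 6

Jefferson: P5 2, P4 1, P1 7, P8 4, P7 3, P6 6.
Adams: P5 3, P4 2, P1 6, P8 4, P7 3, P6 5.
P1 gets 7 under Jefferson and 6 under Adams.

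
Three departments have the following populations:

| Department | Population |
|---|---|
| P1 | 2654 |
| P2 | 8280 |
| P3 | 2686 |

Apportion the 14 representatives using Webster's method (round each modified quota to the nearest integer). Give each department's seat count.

P1=3, P2=8, P3=3

Standard divisor 13620/14 ≈ 972.857; standard quotas: P1 2.728, P2 8.511, P3 2.761.
Rounding to the nearest integer gives 3, 9, 3 = 15 seats, so the divisor must be adjusted.
With modified divisor 1000: modified quotas P1 2.654, P2 8.280, P3 2.686.
Rounding to the nearest integer: P1 3, P2 8, P3 3 (total 14).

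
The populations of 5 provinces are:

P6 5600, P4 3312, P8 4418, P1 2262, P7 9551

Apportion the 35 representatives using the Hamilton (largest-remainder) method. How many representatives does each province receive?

The standard divisor is 25143/35 ≈ 718.371.
Standard quotas: P6 7.7954, P4 4.6104, P8 6.1500, P1 3.1488, P7 13.2954.
Lower quotas: P6 7, P4 4, P8 6, P1 3, P7 13 (sum 33, leaving 2 seats).
Remainders in descending order: P6 0.7954, P4 0.6104, P7 0.2954, P8 0.1500, P1 0.1488.
The surplus seats go to P6, P4.

P6 8, P4 5, P8 6, P1 3, P7 13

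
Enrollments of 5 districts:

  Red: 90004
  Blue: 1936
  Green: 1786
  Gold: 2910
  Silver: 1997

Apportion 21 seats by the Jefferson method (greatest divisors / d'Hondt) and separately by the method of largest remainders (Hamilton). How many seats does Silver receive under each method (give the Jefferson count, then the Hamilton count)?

0 and 1

Jefferson: Red 21, Blue 0, Green 0, Gold 0, Silver 0.
Hamilton: Red 19, Blue 0, Green 0, Gold 1, Silver 1.
Silver gets 0 under Jefferson and 1 under Hamilton.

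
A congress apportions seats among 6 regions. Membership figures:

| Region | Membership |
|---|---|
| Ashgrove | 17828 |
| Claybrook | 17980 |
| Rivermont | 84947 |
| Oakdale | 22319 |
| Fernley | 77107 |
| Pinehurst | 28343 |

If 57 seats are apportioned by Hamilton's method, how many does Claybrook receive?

The standard divisor is 248524/57 ≈ 4360.07.
Standard quotas: Ashgrove 4.0889, Claybrook 4.1238, Rivermont 19.4829, Oakdale 5.1190, Fernley 17.6848, Pinehurst 6.5006.
Lower quotas: Ashgrove 4, Claybrook 4, Rivermont 19, Oakdale 5, Fernley 17, Pinehurst 6 (sum 55, leaving 2 seats).
Remainders in descending order: Fernley 0.6848, Pinehurst 0.5006, Rivermont 0.4829, Claybrook 0.1238, Oakdale 0.1190, Ashgrove 0.0889.
The surplus seats go to Fernley, Pinehurst.
Claybrook receives 4.

4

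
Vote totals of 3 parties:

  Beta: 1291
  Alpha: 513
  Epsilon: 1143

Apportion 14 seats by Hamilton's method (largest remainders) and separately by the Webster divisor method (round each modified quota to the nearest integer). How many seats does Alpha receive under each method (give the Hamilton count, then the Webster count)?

3 and 2

Hamilton: Beta 6, Alpha 3, Epsilon 5.
Webster: Beta 6, Alpha 2, Epsilon 6.
Alpha gets 3 under Hamilton and 2 under Webster.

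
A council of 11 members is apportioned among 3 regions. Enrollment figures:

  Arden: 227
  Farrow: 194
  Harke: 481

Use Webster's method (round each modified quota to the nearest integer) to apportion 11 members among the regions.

Standard divisor 902/11 ≈ 82; standard quotas: Arden 2.768, Farrow 2.366, Harke 5.866.
Rounding to the nearest integer gives Arden 3, Farrow 2, Harke 6 — total 11, matching the house size, so no adjustment is needed.

Arden: 3; Farrow: 2; Harke: 6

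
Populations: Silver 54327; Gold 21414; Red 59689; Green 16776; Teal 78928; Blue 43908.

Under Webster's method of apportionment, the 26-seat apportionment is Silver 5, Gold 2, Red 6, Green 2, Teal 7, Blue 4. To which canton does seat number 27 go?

Teal

Priority for the next seat is population ÷ (current seats + 0.5).
Priorities: Silver 9877.636, Gold 8565.600, Red 9182.923, Green 6710.400, Teal 10523.733, Blue 9757.333.
Highest priority: Teal.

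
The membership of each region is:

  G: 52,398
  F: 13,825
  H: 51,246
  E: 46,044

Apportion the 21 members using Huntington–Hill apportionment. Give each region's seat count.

G: 7; F: 2; H: 6; E: 6

With divisor 7996: modified quotas G 6.553, F 1.729, H 6.409, E 5.758.
Geometric-mean thresholds: G √(6·7)=6.481, F √(1·2)=1.414, H √(6·7)=6.481, E √(5·6)=5.477.
Each quota rounded against its threshold gives G 7, F 2, H 6, E 6 (total 21).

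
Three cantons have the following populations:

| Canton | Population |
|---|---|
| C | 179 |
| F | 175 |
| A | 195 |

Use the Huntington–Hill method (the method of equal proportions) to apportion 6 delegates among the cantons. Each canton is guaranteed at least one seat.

With divisor 102: modified quotas C 1.755, F 1.716, A 1.912.
Geometric-mean thresholds: C √(1·2)=1.414, F √(1·2)=1.414, A √(1·2)=1.414.
Each quota rounded against its threshold gives C 2, F 2, A 2 (total 6).

C: 2, F: 2, A: 2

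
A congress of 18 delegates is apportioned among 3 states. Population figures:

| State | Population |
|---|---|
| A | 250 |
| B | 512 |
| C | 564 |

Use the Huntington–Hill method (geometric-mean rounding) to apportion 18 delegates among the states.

A=3, B=7, C=8

With divisor 74: modified quotas A 3.378, B 6.919, C 7.622.
Geometric-mean thresholds: A √(3·4)=3.464, B √(6·7)=6.481, C √(7·8)=7.483.
Each quota rounded against its threshold gives A 3, B 7, C 8 (total 18).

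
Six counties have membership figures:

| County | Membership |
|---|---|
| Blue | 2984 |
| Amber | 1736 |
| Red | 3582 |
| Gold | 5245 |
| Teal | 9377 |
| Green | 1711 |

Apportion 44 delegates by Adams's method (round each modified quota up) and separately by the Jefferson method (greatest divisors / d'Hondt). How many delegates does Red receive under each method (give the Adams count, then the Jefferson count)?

7 and 6

Adams: Blue 6, Amber 3, Red 7, Gold 9, Teal 16, Green 3.
Jefferson: Blue 5, Amber 3, Red 6, Gold 10, Teal 17, Green 3.
Red gets 7 under Adams and 6 under Jefferson.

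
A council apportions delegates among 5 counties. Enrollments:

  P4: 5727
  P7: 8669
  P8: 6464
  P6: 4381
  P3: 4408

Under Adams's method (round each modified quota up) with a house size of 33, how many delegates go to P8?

7

Standard divisor 29649/33 ≈ 898.455; standard quotas: P4 6.374, P7 9.649, P8 7.195, P6 4.876, P3 4.906.
Rounding up gives 7, 10, 8, 5, 5 = 35 seats, so the divisor must be adjusted.
With modified divisor 960: modified quotas P4 5.966, P7 9.030, P8 6.733, P6 4.564, P3 4.592.
Rounding up: P4 6, P7 10, P8 7, P6 5, P3 5 (total 33).
P8 receives 7.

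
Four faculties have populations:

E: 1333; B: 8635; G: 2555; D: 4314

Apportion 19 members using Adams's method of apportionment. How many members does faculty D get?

5

Standard divisor 16837/19 ≈ 886.158; standard quotas: E 1.504, B 9.744, G 2.883, D 4.868.
Rounding up gives 2, 10, 3, 5 = 20 seats, so the divisor must be adjusted.
With modified divisor 1000: modified quotas E 1.333, B 8.635, G 2.555, D 4.314.
Rounding up: E 2, B 9, G 3, D 5 (total 19).
D receives 5.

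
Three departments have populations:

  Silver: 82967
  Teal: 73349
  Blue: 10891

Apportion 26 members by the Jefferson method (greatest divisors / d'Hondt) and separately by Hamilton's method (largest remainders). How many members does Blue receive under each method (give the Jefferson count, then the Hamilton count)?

1 and 2

Jefferson: Silver 13, Teal 12, Blue 1.
Hamilton: Silver 13, Teal 11, Blue 2.
Blue gets 1 under Jefferson and 2 under Hamilton.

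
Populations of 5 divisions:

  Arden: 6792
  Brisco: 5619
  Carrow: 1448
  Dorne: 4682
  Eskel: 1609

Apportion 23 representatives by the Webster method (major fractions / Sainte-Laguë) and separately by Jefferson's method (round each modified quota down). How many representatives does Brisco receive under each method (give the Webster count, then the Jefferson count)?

6 and 7

Webster: Arden 8, Brisco 6, Carrow 2, Dorne 5, Eskel 2.
Jefferson: Arden 8, Brisco 7, Carrow 1, Dorne 5, Eskel 2.
Brisco gets 6 under Webster and 7 under Jefferson.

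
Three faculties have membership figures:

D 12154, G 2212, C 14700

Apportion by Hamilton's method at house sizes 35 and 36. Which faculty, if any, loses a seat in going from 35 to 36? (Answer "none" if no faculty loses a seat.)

At 35 seats: D 14, G 3, C 18.
At 36 seats: D 15, G 3, C 18.
No faculty's allocation decreased.

none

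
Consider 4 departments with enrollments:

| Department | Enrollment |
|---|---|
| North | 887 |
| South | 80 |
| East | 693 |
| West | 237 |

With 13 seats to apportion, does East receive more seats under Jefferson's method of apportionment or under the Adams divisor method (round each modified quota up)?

Jefferson: North 7, South 0, East 5, West 1.
Adams: North 6, South 1, East 4, West 2.
East gets 5 under Jefferson and 4 under Adams.

Jefferson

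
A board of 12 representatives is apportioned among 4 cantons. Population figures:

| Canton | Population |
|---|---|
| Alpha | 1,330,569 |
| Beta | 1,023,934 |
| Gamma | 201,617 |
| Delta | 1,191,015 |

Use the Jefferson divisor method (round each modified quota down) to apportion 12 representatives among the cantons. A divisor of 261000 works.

Alpha 5; Beta 3; Gamma 0; Delta 4

With modified divisor 261000: modified quotas Alpha 5.098, Beta 3.923, Gamma 0.772, Delta 4.563.
Rounding down: Alpha 5, Beta 3, Gamma 0, Delta 4 (total 12).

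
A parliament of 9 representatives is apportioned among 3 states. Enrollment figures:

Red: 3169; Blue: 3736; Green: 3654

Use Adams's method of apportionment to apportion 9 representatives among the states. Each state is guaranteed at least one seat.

Red 3, Blue 3, Green 3

Standard divisor 10559/9 ≈ 1173.222; standard quotas: Red 2.701, Blue 3.184, Green 3.114.
Rounding up gives 3, 4, 4 = 11 seats, so the divisor must be adjusted.
With modified divisor 1400: modified quotas Red 2.264, Blue 2.669, Green 2.610.
Rounding up: Red 3, Blue 3, Green 3 (total 9).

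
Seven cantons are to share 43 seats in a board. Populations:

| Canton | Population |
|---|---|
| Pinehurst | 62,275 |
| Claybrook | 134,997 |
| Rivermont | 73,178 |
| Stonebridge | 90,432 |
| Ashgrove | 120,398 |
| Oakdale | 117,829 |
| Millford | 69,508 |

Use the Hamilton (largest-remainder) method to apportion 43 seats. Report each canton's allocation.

Pinehurst 4, Claybrook 9, Rivermont 5, Stonebridge 6, Ashgrove 8, Oakdale 7, Millford 4

Total 668617; standard divisor 668617/43 ≈ 15549.233.
Standard quotas: Pinehurst 4.0050, Claybrook 8.6819, Rivermont 4.7062, Stonebridge 5.8158, Ashgrove 7.7430, Oakdale 7.5778, Millford 4.4702.
Lower quotas: Pinehurst 4, Claybrook 8, Rivermont 4, Stonebridge 5, Ashgrove 7, Oakdale 7, Millford 4 (sum 39, leaving 4 seats).
Remainders in descending order: Stonebridge 0.8158, Ashgrove 0.7430, Rivermont 0.7062, Claybrook 0.6819, Oakdale 0.5778, Millford 0.4702, Pinehurst 0.0050.
The surplus seats go to Stonebridge, Ashgrove, Rivermont, Claybrook.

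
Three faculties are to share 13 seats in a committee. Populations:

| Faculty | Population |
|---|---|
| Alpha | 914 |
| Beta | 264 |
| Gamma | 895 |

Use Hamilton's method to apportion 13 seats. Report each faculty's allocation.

Standard divisor: 2073 ÷ 13 ≈ 159.462.
Standard quotas: Alpha 5.732, Beta 1.656, Gamma 5.613.
Lower quotas: Alpha 5, Beta 1, Gamma 5 (sum 11, leaving 2 seats).
Remainders in descending order: Alpha 0.732, Beta 0.656, Gamma 0.613.
Largest remainders: Alpha, Beta receive the extra seats.

Alpha: 6, Beta: 2, Gamma: 5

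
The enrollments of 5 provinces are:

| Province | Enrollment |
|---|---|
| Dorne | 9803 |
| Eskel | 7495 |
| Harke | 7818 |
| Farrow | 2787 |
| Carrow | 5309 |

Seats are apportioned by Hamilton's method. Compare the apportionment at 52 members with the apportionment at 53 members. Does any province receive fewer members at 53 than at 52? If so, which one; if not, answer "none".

At 52 seats: Dorne 15, Eskel 12, Harke 12, Farrow 5, Carrow 8.
At 53 seats: Dorne 16, Eskel 12, Harke 13, Farrow 4, Carrow 8.
Farrow drops from 5 to 4.

Farrow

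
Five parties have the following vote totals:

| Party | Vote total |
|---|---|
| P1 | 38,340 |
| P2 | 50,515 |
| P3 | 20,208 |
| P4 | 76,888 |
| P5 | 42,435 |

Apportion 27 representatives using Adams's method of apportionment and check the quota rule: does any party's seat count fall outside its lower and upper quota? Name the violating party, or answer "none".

Standard quotas: P1 4.533, P2 5.972, P3 2.389, P4 9.090, P5 5.017.
Adams allocation: P1 4, P2 6, P3 3, P4 9, P5 5.
Every allocation lies between the lower and upper quota.

none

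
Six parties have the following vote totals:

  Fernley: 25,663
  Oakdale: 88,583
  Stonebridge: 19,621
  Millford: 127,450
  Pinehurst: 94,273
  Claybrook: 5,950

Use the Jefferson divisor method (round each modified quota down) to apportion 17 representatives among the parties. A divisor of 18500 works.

With modified divisor 18500: modified quotas Fernley 1.387, Oakdale 4.788, Stonebridge 1.061, Millford 6.889, Pinehurst 5.096, Claybrook 0.322.
Rounding down: Fernley 1, Oakdale 4, Stonebridge 1, Millford 6, Pinehurst 5, Claybrook 0 (total 17).

Fernley=1, Oakdale=4, Stonebridge=1, Millford=6, Pinehurst=5, Claybrook=0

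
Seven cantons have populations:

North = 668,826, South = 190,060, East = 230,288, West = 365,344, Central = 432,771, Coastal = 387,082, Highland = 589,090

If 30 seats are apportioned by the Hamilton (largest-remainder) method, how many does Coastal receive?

Total 2863461; standard divisor 2863461/30 ≈ 95448.7.
Standard quotas: North 7.0072, South 1.9912, East 2.4127, West 3.8276, Central 4.5341, Coastal 4.0554, Highland 6.1718.
Lower quotas: North 7, South 1, East 2, West 3, Central 4, Coastal 4, Highland 6 (sum 27, leaving 3 seats).
Remainders in descending order: South 0.9912, West 0.8276, Central 0.5341, East 0.4127, Highland 0.1718, Coastal 0.0554, North 0.0072.
Largest remainders: South, West, Central receive the extra seats.
Coastal receives 4.

4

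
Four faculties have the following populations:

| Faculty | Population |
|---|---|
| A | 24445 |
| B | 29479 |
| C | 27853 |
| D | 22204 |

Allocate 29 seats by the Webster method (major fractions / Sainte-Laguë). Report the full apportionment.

Standard divisor 103981/29 ≈ 3585.552; standard quotas: A 6.818, B 8.222, C 7.768, D 6.193.
Rounding to the nearest integer gives A 7, B 8, C 8, D 6 — total 29, matching the house size, so no adjustment is needed.

A=7, B=8, C=8, D=6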